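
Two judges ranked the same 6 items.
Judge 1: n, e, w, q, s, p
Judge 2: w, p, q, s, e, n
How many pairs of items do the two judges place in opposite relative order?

There are 11 discordant pairs.

Assign each item its position (1..6) in the first ordering, then rewrite the second ordering as that position sequence:
positions: n→1, e→2, w→3, q→4, s→5, p→6
second ordering as positions: [3, 6, 4, 5, 2, 1]
Discordant pairs = inversions in this position sequence.
3: 2, 1 → 2
6: 4, 5, 2, 1 → 4
4: 2, 1 → 2
5: 2, 1 → 2
2: 1 → 1
1: 0
Total: 2 + 4 + 2 + 2 + 1 + 0 = 11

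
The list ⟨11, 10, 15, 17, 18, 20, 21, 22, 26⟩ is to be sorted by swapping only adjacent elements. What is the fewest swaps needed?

1 swap

The minimum number of adjacent swaps to sort an array equals its inversion count, since every such swap removes exactly one inversion.
Count inversions — for each element, later elements that are smaller:
11: 10 → 1
10: none → 0
15: none → 0
17: none → 0
18: none → 0
20: none → 0
21: none → 0
22: none → 0
26: none → 0
Total inversions: 1 + 0 + 0 + 0 + 0 + 0 + 0 + 0 + 0 = 1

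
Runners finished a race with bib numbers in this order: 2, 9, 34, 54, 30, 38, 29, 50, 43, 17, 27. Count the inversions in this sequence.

For each element, count later entries that are smaller:
2: 0
9: 0
34: 4
54: 7
30: 3
38: 3
29: 2
50: 3
43: 2
17: 0
27: 0
Sum: 0 + 0 + 4 + 7 + 3 + 3 + 2 + 3 + 2 + 0 + 0 = 24

There are 24 out-of-order pairs.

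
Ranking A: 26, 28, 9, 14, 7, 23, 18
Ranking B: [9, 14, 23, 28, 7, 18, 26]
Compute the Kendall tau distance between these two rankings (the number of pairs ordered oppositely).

10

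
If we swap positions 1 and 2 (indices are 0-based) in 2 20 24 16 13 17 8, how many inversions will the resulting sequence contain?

13

Positions 1 and 2 hold 20 and 24; after swapping, the array is [2, 24, 20, 16, 13, 17, 8].
Count, for each position, how many later elements it exceeds:
2: 0
24: 5
20: 4
16: 2
13: 1
17: 1
8: 0
Sum: 0 + 5 + 4 + 2 + 1 + 1 + 0 = 13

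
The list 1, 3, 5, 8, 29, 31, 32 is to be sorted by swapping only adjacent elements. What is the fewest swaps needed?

Each adjacent swap fixes exactly one inversion, so the minimum swap count equals the number of inversions.
Count inversions — for each element, later elements that are smaller:
1: none → 0
3: none → 0
5: none → 0
8: none → 0
29: none → 0
31: none → 0
32: none → 0
Total inversions: 0 + 0 + 0 + 0 + 0 + 0 + 0 = 0

0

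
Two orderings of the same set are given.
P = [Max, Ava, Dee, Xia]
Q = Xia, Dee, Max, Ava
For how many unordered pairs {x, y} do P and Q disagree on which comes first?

There are 5 disagreeing pairs.

Assign each item its position (1..4) in the first ordering, then rewrite the second ordering as that position sequence:
positions: Max→1, Ava→2, Dee→3, Xia→4
second ordering as positions: [4, 3, 1, 2]
Discordant pairs = inversions in this position sequence.
4: 3, 1, 2 → 3
3: 1, 2 → 2
1: 0
2: 0
Total: 3 + 2 + 0 + 0 = 5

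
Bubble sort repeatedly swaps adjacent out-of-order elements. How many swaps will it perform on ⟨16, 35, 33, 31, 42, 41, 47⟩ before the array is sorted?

The minimum number of adjacent swaps to sort an array equals its inversion count, since every such swap removes exactly one inversion.
Count inversions — for each element, later elements that are smaller:
16: none → 0
35: 33, 31 → 2
33: 31 → 1
31: none → 0
42: 41 → 1
41: none → 0
47: none → 0
Total inversions: 0 + 2 + 1 + 0 + 1 + 0 + 0 = 4

4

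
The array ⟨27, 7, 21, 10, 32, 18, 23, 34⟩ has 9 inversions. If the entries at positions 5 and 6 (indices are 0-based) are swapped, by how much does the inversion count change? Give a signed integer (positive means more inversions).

+1

Positions 5 and 6 hold 18 and 23; after swapping, the array is [27, 7, 21, 10, 32, 23, 18, 34].
Sweep left to right; for each value list the smaller values that follow it:
27: 5
7: 0
21: 2
10: 0
32: 2
23: 1
18: 0
34: 0
Sum: 5 + 0 + 2 + 0 + 2 + 1 + 0 + 0 = 10
Change: 10 − 9 = +1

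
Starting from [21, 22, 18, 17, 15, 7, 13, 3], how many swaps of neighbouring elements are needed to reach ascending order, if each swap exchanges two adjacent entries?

26

Each adjacent swap fixes exactly one inversion, so the minimum swap count equals the number of inversions.
Count inversions — for each element, later elements that are smaller:
21: 18, 17, 15, 7, 13, 3 → 6
22: 18, 17, 15, 7, 13, 3 → 6
18: 17, 15, 7, 13, 3 → 5
17: 15, 7, 13, 3 → 4
15: 7, 13, 3 → 3
7: 3 → 1
13: 3 → 1
3: none → 0
Total inversions: 6 + 6 + 5 + 4 + 3 + 1 + 1 + 0 = 26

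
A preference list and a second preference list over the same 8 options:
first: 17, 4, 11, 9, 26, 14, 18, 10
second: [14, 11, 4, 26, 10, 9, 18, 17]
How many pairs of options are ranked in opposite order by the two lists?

15 pairs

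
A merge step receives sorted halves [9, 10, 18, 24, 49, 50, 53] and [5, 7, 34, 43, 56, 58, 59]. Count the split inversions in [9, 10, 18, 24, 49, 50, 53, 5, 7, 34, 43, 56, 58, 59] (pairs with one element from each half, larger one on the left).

20

Take each right-half value and tally the left-half values above it:
r = 5: 9, 10, 18, 24, 49, 50, 53 → 7
r = 7: 9, 10, 18, 24, 49, 50, 53 → 7
r = 34: 49, 50, 53 → 3
r = 43: 49, 50, 53 → 3
r = 56: none → 0
r = 58: none → 0
r = 59: none → 0
Cross-inversions: 7 + 7 + 3 + 3 + 0 + 0 + 0 = 20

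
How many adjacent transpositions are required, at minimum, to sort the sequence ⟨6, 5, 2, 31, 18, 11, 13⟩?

8

The minimum number of adjacent swaps to sort an array equals its inversion count, since every such swap removes exactly one inversion.
Count inversions — for each element, later elements that are smaller:
6: 5, 2 → 2
5: 2 → 1
2: none → 0
31: 18, 11, 13 → 3
18: 11, 13 → 2
11: none → 0
13: none → 0
Total inversions: 2 + 1 + 0 + 3 + 2 + 0 + 0 = 8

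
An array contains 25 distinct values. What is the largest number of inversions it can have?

The maximum occurs when the array is in strictly decreasing order: every one of the C(25, 2) pairs is inverted.
C(25, 2) = 25·24/2 = 300

300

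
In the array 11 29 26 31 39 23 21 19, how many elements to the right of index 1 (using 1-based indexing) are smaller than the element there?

0

The element at index 1 is 11.
Elements after it: 29, 26, 31, 39, 23, 21, 19
None of them are smaller than 11.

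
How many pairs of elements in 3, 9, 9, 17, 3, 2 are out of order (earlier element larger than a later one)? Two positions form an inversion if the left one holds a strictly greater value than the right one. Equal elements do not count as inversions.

Sweep left to right; for each value list the smaller values that follow it:
3: 1
9: 2
9: 2
17: 2
3: 1
2: 0
Sum: 1 + 2 + 2 + 2 + 1 + 0 = 8

8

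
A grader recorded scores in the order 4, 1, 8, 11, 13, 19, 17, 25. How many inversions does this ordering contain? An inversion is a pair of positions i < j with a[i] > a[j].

For each element, count later entries that are smaller:
4: 1
1: 0
8: 0
11: 0
13: 0
19: 1
17: 0
25: 0
Sum: 1 + 0 + 0 + 0 + 0 + 1 + 0 + 0 = 2

2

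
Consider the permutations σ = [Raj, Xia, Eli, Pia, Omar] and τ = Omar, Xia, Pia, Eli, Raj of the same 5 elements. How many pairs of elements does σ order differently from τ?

Discordant pairs: 8

Assign each item its position (1..5) in the first ordering, then rewrite the second ordering as that position sequence:
positions: Raj→1, Xia→2, Eli→3, Pia→4, Omar→5
second ordering as positions: [5, 2, 4, 3, 1]
Discordant pairs = inversions in this position sequence.
5: 2, 4, 3, 1 → 4
2: 1 → 1
4: 3, 1 → 2
3: 1 → 1
1: 0
Total: 4 + 1 + 2 + 1 + 0 = 8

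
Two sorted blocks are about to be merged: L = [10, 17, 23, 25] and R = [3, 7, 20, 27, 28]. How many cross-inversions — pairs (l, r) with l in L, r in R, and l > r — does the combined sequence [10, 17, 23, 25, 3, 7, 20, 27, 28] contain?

Take each right-half value and tally the left-half values above it:
r = 3: 10, 17, 23, 25 → 4
r = 7: 10, 17, 23, 25 → 4
r = 20: 23, 25 → 2
r = 27: none → 0
r = 28: none → 0
Cross-inversions: 4 + 4 + 2 + 0 + 0 = 10

10 cross-inversions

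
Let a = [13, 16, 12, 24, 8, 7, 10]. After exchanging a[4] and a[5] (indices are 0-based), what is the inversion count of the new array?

Positions 4 and 5 hold 8 and 7; after swapping, the array is [13, 16, 12, 24, 7, 8, 10].
Element-by-element contributions:
13 → 12, 7, 8, 10 → 4
16 → 12, 7, 8, 10 → 4
12 → 7, 8, 10 → 3
24 → 7, 8, 10 → 3
7 → none → 0
8 → none → 0
10 → none → 0
Sum: 4 + 4 + 3 + 3 + 0 + 0 + 0 = 14

14 inversions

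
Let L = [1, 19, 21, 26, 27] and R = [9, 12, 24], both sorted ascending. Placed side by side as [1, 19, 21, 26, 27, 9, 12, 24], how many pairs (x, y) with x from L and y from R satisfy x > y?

10

For each element r of the right run, count left-run elements greater than r:
r = 9: 19, 21, 26, 27 → 4
r = 12: 19, 21, 26, 27 → 4
r = 24: 26, 27 → 2
Cross-inversions: 4 + 4 + 2 = 10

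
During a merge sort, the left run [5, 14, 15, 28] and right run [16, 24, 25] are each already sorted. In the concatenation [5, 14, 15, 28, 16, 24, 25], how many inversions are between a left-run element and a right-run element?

3 cross-inversions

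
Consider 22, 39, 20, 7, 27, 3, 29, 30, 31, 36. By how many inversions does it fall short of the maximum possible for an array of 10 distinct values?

30

Maximum inversions for 10 distinct elements is C(10, 2) = 10·9/2 = 45.
Current inversions — for each element, count later smaller elements:
22: 3
39: 8
20: 2
7: 1
27: 1
3: 0
29: 0
30: 0
31: 0
36: 0
Current total: 3 + 8 + 2 + 1 + 1 + 0 + 0 + 0 + 0 + 0 = 15
Shortfall: 45 − 15 = 30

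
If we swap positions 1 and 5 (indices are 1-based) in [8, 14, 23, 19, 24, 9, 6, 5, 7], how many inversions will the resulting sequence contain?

Positions 1 and 5 hold 8 and 24; after swapping, the array is [24, 14, 23, 19, 8, 9, 6, 5, 7].
For each element, count later entries that are smaller:
24: 8
14: 5
23: 6
19: 5
8: 3
9: 3
6: 1
5: 0
7: 0
Sum: 8 + 5 + 6 + 5 + 3 + 3 + 1 + 0 + 0 = 31

31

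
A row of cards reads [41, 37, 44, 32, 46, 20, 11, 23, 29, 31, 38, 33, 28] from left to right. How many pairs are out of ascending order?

For each element, count later entries that are smaller:
41: 10
37: 8
44: 9
32: 6
46: 8
20: 1
11: 0
23: 0
29: 1
31: 1
38: 2
33: 1
28: 0
Sum: 10 + 8 + 9 + 6 + 8 + 1 + 0 + 0 + 1 + 1 + 2 + 1 + 0 = 47

Out-of-order pairs: 47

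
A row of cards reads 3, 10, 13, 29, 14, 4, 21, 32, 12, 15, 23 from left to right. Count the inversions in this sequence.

Element-by-element contributions:
3: 0
10: 1
13: 2
29: 6
14: 2
4: 0
21: 2
32: 3
12: 0
15: 0
23: 0
Sum: 0 + 1 + 2 + 6 + 2 + 0 + 2 + 3 + 0 + 0 + 0 = 16

16 inversions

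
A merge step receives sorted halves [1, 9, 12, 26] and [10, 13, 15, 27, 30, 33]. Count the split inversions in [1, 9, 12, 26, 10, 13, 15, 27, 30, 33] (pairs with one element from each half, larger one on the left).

4 cross-inversions

Count, for every r in R, how many entries of L exceed r:
r = 10: 12, 26 → 2
r = 13: 26 → 1
r = 15: 26 → 1
r = 27: none → 0
r = 30: none → 0
r = 33: none → 0
Cross-inversions: 2 + 1 + 1 + 0 + 0 + 0 = 4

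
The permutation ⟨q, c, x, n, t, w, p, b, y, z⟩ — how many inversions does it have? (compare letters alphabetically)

Element-by-element contributions:
q: 4
c: 1
x: 5
n: 1
t: 2
w: 2
p: 1
b: 0
y: 0
z: 0
Sum: 4 + 1 + 5 + 1 + 2 + 2 + 1 + 0 + 0 + 0 = 16

There are 16 out-of-order pairs.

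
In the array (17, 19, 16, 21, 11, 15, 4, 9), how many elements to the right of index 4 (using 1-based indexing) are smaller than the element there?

The element at index 4 is 21.
Elements after it: 11, 15, 4, 9
Those smaller than 21: 11, 15, 4, 9

4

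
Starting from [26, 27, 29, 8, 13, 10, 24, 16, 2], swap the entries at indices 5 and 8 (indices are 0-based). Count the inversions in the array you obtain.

24

Positions 5 and 8 hold 10 and 2; after swapping, the array is [26, 27, 29, 8, 13, 2, 24, 16, 10].
Element-by-element contributions:
26: 6
27: 6
29: 6
8: 1
13: 2
2: 0
24: 2
16: 1
10: 0
Sum: 6 + 6 + 6 + 1 + 2 + 0 + 2 + 1 + 0 = 24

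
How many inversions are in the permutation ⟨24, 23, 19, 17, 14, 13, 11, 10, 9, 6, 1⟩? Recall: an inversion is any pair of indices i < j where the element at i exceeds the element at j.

Count, for each position, how many later elements it exceeds:
24: 10
23: 9
19: 8
17: 7
14: 6
13: 5
11: 4
10: 3
9: 2
6: 1
1: 0
Sum: 10 + 9 + 8 + 7 + 6 + 5 + 4 + 3 + 2 + 1 + 0 = 55

55 out-of-order pairs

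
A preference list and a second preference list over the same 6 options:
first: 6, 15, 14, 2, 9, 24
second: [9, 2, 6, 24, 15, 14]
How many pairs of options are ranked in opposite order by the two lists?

Assign each item its position (1..6) in the first ordering, then rewrite the second ordering as that position sequence:
positions: 6→1, 15→2, 14→3, 2→4, 9→5, 24→6
second ordering as positions: [5, 4, 1, 6, 2, 3]
Discordant pairs = inversions in this position sequence.
5: 4, 1, 2, 3 → 4
4: 1, 2, 3 → 3
1: 0
6: 2, 3 → 2
2: 0
3: 0
Total: 4 + 3 + 0 + 2 + 0 + 0 = 9

9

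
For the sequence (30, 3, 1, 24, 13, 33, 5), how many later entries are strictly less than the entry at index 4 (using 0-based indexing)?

The element at index 4 is 13.
Elements after it: 33, 5
Those smaller than 13: 5

1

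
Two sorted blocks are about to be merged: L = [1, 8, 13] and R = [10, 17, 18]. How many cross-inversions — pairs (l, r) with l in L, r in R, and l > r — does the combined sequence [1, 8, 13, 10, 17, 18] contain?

Count, for every r in R, how many entries of L exceed r:
r = 10: 13 → 1
r = 17: none → 0
r = 18: none → 0
Cross-inversions: 1 + 0 + 0 = 1

Split inversions: 1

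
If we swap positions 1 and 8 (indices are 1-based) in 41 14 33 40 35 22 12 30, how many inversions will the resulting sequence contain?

There are 12 inversions.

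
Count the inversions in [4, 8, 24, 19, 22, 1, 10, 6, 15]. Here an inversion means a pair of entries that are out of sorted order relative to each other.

There are 18 out-of-order pairs.

Sweep left to right; for each value list the smaller values that follow it:
4 → 1 → 1
8 → 1, 6 → 2
24 → 19, 22, 1, 10, 6, 15 → 6
19 → 1, 10, 6, 15 → 4
22 → 1, 10, 6, 15 → 4
1 → none → 0
10 → 6 → 1
6 → none → 0
15 → none → 0
Sum: 1 + 2 + 6 + 4 + 4 + 0 + 1 + 0 + 0 = 18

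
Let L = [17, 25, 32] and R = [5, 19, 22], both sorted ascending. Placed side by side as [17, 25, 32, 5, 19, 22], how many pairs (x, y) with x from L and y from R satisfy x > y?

Take each right-half value and tally the left-half values above it:
r = 5: 17, 25, 32 → 3
r = 19: 25, 32 → 2
r = 22: 25, 32 → 2
Cross-inversions: 3 + 2 + 2 = 7

7 split inversions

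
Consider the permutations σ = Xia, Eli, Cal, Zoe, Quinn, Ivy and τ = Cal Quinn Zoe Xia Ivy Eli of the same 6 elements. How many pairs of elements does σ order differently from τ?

Assign each item its position (1..6) in the first ordering, then rewrite the second ordering as that position sequence:
positions: Xia→1, Eli→2, Cal→3, Zoe→4, Quinn→5, Ivy→6
second ordering as positions: [3, 5, 4, 1, 6, 2]
Discordant pairs = inversions in this position sequence.
3: 1, 2 → 2
5: 4, 1, 2 → 3
4: 1, 2 → 2
1: 0
6: 2 → 1
2: 0
Total: 2 + 3 + 2 + 0 + 1 + 0 = 8

There are 8 discordant pairs.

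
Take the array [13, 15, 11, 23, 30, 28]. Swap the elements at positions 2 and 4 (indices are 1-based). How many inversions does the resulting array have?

4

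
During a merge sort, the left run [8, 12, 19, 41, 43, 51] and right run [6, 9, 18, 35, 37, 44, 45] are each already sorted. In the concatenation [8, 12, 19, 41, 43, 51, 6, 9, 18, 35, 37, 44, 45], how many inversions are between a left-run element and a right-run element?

There are 23 split inversions.

Take each right-half value and tally the left-half values above it:
r = 6: 8, 12, 19, 41, 43, 51 → 6
r = 9: 12, 19, 41, 43, 51 → 5
r = 18: 19, 41, 43, 51 → 4
r = 35: 41, 43, 51 → 3
r = 37: 41, 43, 51 → 3
r = 44: 51 → 1
r = 45: 51 → 1
Cross-inversions: 6 + 5 + 4 + 3 + 3 + 1 + 1 = 23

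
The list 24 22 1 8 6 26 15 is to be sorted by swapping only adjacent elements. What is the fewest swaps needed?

There are 11 swaps.

The minimum number of adjacent swaps to sort an array equals its inversion count, since every such swap removes exactly one inversion.
Count inversions — for each element, later elements that are smaller:
24: 22, 1, 8, 6, 15 → 5
22: 1, 8, 6, 15 → 4
1: none → 0
8: 6 → 1
6: none → 0
26: 15 → 1
15: none → 0
Total inversions: 5 + 4 + 0 + 1 + 0 + 1 + 0 = 11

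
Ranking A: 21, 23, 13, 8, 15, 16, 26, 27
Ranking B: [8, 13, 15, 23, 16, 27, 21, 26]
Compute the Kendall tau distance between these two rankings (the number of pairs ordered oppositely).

11

Assign each item its position (1..8) in the first ordering, then rewrite the second ordering as that position sequence:
positions: 21→1, 23→2, 13→3, 8→4, 15→5, 16→6, 26→7, 27→8
second ordering as positions: [4, 3, 5, 2, 6, 8, 1, 7]
Discordant pairs = inversions in this position sequence.
4: 3, 2, 1 → 3
3: 2, 1 → 2
5: 2, 1 → 2
2: 1 → 1
6: 1 → 1
8: 1, 7 → 2
1: 0
7: 0
Total: 3 + 2 + 2 + 1 + 1 + 2 + 0 + 0 = 11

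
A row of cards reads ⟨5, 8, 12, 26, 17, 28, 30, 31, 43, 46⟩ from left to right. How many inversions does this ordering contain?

Sweep left to right; for each value list the smaller values that follow it:
5 → none → 0
8 → none → 0
12 → none → 0
26 → 17 → 1
17 → none → 0
28 → none → 0
30 → none → 0
31 → none → 0
43 → none → 0
46 → none → 0
Sum: 0 + 0 + 0 + 1 + 0 + 0 + 0 + 0 + 0 + 0 = 1

1 out-of-order pair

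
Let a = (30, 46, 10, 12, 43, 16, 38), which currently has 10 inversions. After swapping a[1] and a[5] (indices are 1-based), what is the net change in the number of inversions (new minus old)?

Positions 1 and 5 hold 30 and 43; after swapping, the array is [43, 46, 10, 12, 30, 16, 38].
Element-by-element contributions:
43 → 10, 12, 30, 16, 38 → 5
46 → 10, 12, 30, 16, 38 → 5
10 → none → 0
12 → none → 0
30 → 16 → 1
16 → none → 0
38 → none → 0
Sum: 5 + 5 + 0 + 0 + 1 + 0 + 0 = 11
Change: 11 − 10 = +1

+1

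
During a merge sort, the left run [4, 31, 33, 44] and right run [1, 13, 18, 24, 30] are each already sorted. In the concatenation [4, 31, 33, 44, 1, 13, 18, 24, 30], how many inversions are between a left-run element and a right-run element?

16

Count, for every r in R, how many entries of L exceed r:
r = 1: 4, 31, 33, 44 → 4
r = 13: 31, 33, 44 → 3
r = 18: 31, 33, 44 → 3
r = 24: 31, 33, 44 → 3
r = 30: 31, 33, 44 → 3
Cross-inversions: 4 + 3 + 3 + 3 + 3 = 16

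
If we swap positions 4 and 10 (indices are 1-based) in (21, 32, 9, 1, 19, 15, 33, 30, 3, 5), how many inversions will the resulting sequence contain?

29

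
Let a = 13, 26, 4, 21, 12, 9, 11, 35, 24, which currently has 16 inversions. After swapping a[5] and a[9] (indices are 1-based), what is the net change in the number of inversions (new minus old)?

+1

Positions 5 and 9 hold 12 and 24; after swapping, the array is [13, 26, 4, 21, 24, 9, 11, 35, 12].
For each element, count later entries that are smaller:
13: 4
26: 6
4: 0
21: 3
24: 3
9: 0
11: 0
35: 1
12: 0
Sum: 4 + 6 + 0 + 3 + 3 + 0 + 0 + 1 + 0 = 17
Change: 17 − 16 = +1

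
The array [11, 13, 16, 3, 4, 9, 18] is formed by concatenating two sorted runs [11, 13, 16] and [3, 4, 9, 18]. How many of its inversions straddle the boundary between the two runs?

For each element r of the right run, count left-run elements greater than r:
r = 3: 11, 13, 16 → 3
r = 4: 11, 13, 16 → 3
r = 9: 11, 13, 16 → 3
r = 18: none → 0
Cross-inversions: 3 + 3 + 3 + 0 = 9

9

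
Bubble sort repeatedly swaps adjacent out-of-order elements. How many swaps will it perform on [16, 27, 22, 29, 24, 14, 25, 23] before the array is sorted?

Each adjacent swap fixes exactly one inversion, so the minimum swap count equals the number of inversions.
Count inversions — for each element, later elements that are smaller:
16: 14 → 1
27: 22, 24, 14, 25, 23 → 5
22: 14 → 1
29: 24, 14, 25, 23 → 4
24: 14, 23 → 2
14: none → 0
25: 23 → 1
23: none → 0
Total inversions: 1 + 5 + 1 + 4 + 2 + 0 + 1 + 0 = 14

Adjacent swaps: 14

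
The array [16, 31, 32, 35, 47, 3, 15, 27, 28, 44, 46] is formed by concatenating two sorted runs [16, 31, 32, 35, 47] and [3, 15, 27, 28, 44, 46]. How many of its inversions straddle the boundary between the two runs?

20

Count, for every r in R, how many entries of L exceed r:
r = 3: 16, 31, 32, 35, 47 → 5
r = 15: 16, 31, 32, 35, 47 → 5
r = 27: 31, 32, 35, 47 → 4
r = 28: 31, 32, 35, 47 → 4
r = 44: 47 → 1
r = 46: 47 → 1
Cross-inversions: 5 + 5 + 4 + 4 + 1 + 1 = 20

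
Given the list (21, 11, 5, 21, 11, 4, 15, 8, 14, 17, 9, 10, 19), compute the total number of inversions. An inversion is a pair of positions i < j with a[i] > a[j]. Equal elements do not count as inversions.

For each element, count later entries that are smaller:
21: 11
11: 5
5: 1
21: 9
11: 4
4: 0
15: 4
8: 0
14: 2
17: 2
9: 0
10: 0
19: 0
Sum: 11 + 5 + 1 + 9 + 4 + 0 + 4 + 0 + 2 + 2 + 0 + 0 + 0 = 38

There are 38 inversions.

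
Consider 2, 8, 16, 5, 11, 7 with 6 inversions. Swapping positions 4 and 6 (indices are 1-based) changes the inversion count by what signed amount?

+1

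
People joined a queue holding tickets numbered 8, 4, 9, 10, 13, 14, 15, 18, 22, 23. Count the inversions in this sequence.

There is 1 out-of-order pair.

Element-by-element contributions:
8: 1
4: 0
9: 0
10: 0
13: 0
14: 0
15: 0
18: 0
22: 0
23: 0
Sum: 1 + 0 + 0 + 0 + 0 + 0 + 0 + 0 + 0 + 0 = 1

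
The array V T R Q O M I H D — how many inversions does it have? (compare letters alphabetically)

36 inversions

Count, for each position, how many later elements it exceeds:
V → T, R, Q, O, M, I, H, D → 8
T → R, Q, O, M, I, H, D → 7
R → Q, O, M, I, H, D → 6
Q → O, M, I, H, D → 5
O → M, I, H, D → 4
M → I, H, D → 3
I → H, D → 2
H → D → 1
D → none → 0
Sum: 8 + 7 + 6 + 5 + 4 + 3 + 2 + 1 + 0 = 36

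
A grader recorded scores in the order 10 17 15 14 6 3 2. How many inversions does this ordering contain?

There are 18 inversions.

Element-by-element contributions:
10: 3
17: 5
15: 4
14: 3
6: 2
3: 1
2: 0
Sum: 3 + 5 + 4 + 3 + 2 + 1 + 0 = 18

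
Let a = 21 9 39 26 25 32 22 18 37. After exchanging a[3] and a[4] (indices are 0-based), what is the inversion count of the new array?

Positions 3 and 4 hold 26 and 25; after swapping, the array is [21, 9, 39, 25, 26, 32, 22, 18, 37].
Count, for each position, how many later elements it exceeds:
21: 2
9: 0
39: 6
25: 2
26: 2
32: 2
22: 1
18: 0
37: 0
Sum: 2 + 0 + 6 + 2 + 2 + 2 + 1 + 0 + 0 = 15

15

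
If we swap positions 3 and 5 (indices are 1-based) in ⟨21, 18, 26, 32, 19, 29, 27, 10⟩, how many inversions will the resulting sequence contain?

13

Positions 3 and 5 hold 26 and 19; after swapping, the array is [21, 18, 19, 32, 26, 29, 27, 10].
For each element, count later entries that are smaller:
21 → 18, 19, 10 → 3
18 → 10 → 1
19 → 10 → 1
32 → 26, 29, 27, 10 → 4
26 → 10 → 1
29 → 27, 10 → 2
27 → 10 → 1
10 → none → 0
Sum: 3 + 1 + 1 + 4 + 1 + 2 + 1 + 0 = 13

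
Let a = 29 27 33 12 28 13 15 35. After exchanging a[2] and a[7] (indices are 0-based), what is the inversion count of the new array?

15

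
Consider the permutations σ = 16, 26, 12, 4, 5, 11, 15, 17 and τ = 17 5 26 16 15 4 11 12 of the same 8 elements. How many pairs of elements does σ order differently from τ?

Assign each item its position (1..8) in the first ordering, then rewrite the second ordering as that position sequence:
positions: 16→1, 26→2, 12→3, 4→4, 5→5, 11→6, 15→7, 17→8
second ordering as positions: [8, 5, 2, 1, 7, 4, 6, 3]
Discordant pairs = inversions in this position sequence.
8: 5, 2, 1, 7, 4, 6, 3 → 7
5: 2, 1, 4, 3 → 4
2: 1 → 1
1: 0
7: 4, 6, 3 → 3
4: 3 → 1
6: 3 → 1
3: 0
Total: 7 + 4 + 1 + 0 + 3 + 1 + 1 + 0 = 17

17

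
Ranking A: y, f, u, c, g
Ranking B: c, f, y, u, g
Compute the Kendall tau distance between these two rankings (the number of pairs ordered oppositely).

Assign each item its position (1..5) in the first ordering, then rewrite the second ordering as that position sequence:
positions: y→1, f→2, u→3, c→4, g→5
second ordering as positions: [4, 2, 1, 3, 5]
Discordant pairs = inversions in this position sequence.
4: 2, 1, 3 → 3
2: 1 → 1
1: 0
3: 0
5: 0
Total: 3 + 1 + 0 + 0 + 0 = 4

Discordant pairs: 4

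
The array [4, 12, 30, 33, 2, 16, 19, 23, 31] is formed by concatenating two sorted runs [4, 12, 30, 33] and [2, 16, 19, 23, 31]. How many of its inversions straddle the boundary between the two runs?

Count, for every r in R, how many entries of L exceed r:
r = 2: 4, 12, 30, 33 → 4
r = 16: 30, 33 → 2
r = 19: 30, 33 → 2
r = 23: 30, 33 → 2
r = 31: 33 → 1
Cross-inversions: 4 + 2 + 2 + 2 + 1 = 11

11 cross-inversions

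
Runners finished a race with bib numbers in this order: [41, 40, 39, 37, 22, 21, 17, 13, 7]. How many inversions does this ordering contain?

36 out-of-order pairs

For each element, count later entries that are smaller:
41: 8
40: 7
39: 6
37: 5
22: 4
21: 3
17: 2
13: 1
7: 0
Sum: 8 + 7 + 6 + 5 + 4 + 3 + 2 + 1 + 0 = 36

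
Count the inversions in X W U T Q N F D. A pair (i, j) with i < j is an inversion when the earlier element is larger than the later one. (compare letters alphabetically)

28 out-of-order pairs

Element-by-element contributions:
X: 7
W: 6
U: 5
T: 4
Q: 3
N: 2
F: 1
D: 0
Sum: 7 + 6 + 5 + 4 + 3 + 2 + 1 + 0 = 28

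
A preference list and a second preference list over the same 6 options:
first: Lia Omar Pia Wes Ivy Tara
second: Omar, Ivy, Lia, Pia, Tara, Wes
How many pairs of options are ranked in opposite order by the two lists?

There are 5 pairs.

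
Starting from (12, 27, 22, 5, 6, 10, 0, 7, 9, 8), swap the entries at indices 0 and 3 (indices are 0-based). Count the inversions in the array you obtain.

28

Positions 0 and 3 hold 12 and 5; after swapping, the array is [5, 27, 22, 12, 6, 10, 0, 7, 9, 8].
Count, for each position, how many later elements it exceeds:
5: 1
27: 8
22: 7
12: 6
6: 1
10: 4
0: 0
7: 0
9: 1
8: 0
Sum: 1 + 8 + 7 + 6 + 1 + 4 + 0 + 0 + 1 + 0 = 28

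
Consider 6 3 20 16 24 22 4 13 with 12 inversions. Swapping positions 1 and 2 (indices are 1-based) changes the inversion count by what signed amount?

Positions 1 and 2 hold 6 and 3; after swapping, the array is [3, 6, 20, 16, 24, 22, 4, 13].
Element-by-element contributions:
3 → none → 0
6 → 4 → 1
20 → 16, 4, 13 → 3
16 → 4, 13 → 2
24 → 22, 4, 13 → 3
22 → 4, 13 → 2
4 → none → 0
13 → none → 0
Sum: 0 + 1 + 3 + 2 + 3 + 2 + 0 + 0 = 11
Change: 11 − 12 = -1

-1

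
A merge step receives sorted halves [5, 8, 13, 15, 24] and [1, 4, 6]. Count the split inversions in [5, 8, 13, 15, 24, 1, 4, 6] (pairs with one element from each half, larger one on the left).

For each element r of the right run, count left-run elements greater than r:
r = 1: 5, 8, 13, 15, 24 → 5
r = 4: 5, 8, 13, 15, 24 → 5
r = 6: 8, 13, 15, 24 → 4
Cross-inversions: 5 + 5 + 4 = 14

14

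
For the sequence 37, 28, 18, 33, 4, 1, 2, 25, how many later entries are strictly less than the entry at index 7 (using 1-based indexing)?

The element at index 7 is 2.
Elements after it: 25
None of them are smaller than 2.

0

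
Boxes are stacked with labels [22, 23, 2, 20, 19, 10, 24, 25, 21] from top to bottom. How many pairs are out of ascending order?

15 inversions

Element-by-element contributions:
22 → 2, 20, 19, 10, 21 → 5
23 → 2, 20, 19, 10, 21 → 5
2 → none → 0
20 → 19, 10 → 2
19 → 10 → 1
10 → none → 0
24 → 21 → 1
25 → 21 → 1
21 → none → 0
Sum: 5 + 5 + 0 + 2 + 1 + 0 + 1 + 1 + 0 = 15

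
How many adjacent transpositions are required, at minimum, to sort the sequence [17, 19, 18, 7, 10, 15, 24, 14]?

Minimum adjacent swaps = number of inversions (each swap of adjacent out-of-order elements removes one inversion and no swap can remove more).
Count inversions — for each element, later elements that are smaller:
17: 7, 10, 15, 14 → 4
19: 18, 7, 10, 15, 14 → 5
18: 7, 10, 15, 14 → 4
7: none → 0
10: none → 0
15: 14 → 1
24: 14 → 1
14: none → 0
Total inversions: 4 + 5 + 4 + 0 + 0 + 1 + 1 + 0 = 15

15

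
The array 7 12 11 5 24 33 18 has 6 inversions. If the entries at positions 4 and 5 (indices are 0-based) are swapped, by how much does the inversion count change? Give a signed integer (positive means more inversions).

+1

Positions 4 and 5 hold 24 and 33; after swapping, the array is [7, 12, 11, 5, 33, 24, 18].
Count, for each position, how many later elements it exceeds:
7 → 5 → 1
12 → 11, 5 → 2
11 → 5 → 1
5 → none → 0
33 → 24, 18 → 2
24 → 18 → 1
18 → none → 0
Sum: 1 + 2 + 1 + 0 + 2 + 1 + 0 = 7
Change: 7 − 6 = +1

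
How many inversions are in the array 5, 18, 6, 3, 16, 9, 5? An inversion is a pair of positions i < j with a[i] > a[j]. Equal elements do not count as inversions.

Count, for each position, how many later elements it exceeds:
5 → 3 → 1
18 → 6, 3, 16, 9, 5 → 5
6 → 3, 5 → 2
3 → none → 0
16 → 9, 5 → 2
9 → 5 → 1
5 → none → 0
Sum: 1 + 5 + 2 + 0 + 2 + 1 + 0 = 11

11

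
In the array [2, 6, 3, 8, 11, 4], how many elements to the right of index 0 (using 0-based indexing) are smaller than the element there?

The element at index 0 is 2.
Elements after it: 6, 3, 8, 11, 4
None of them are smaller than 2.

0 such elements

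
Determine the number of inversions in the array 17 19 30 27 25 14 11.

Sweep left to right; for each value list the smaller values that follow it:
17 → 14, 11 → 2
19 → 14, 11 → 2
30 → 27, 25, 14, 11 → 4
27 → 25, 14, 11 → 3
25 → 14, 11 → 2
14 → 11 → 1
11 → none → 0
Sum: 2 + 2 + 4 + 3 + 2 + 1 + 0 = 14

There are 14 inversions.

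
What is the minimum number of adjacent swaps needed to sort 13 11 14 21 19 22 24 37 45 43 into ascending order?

3

The minimum number of adjacent swaps to sort an array equals its inversion count, since every such swap removes exactly one inversion.
Count inversions — for each element, later elements that are smaller:
13: 11 → 1
11: none → 0
14: none → 0
21: 19 → 1
19: none → 0
22: none → 0
24: none → 0
37: none → 0
45: 43 → 1
43: none → 0
Total inversions: 1 + 0 + 0 + 1 + 0 + 0 + 0 + 0 + 1 + 0 = 3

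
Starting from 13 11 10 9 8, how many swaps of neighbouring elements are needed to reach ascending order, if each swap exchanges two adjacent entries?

Each adjacent swap fixes exactly one inversion, so the minimum swap count equals the number of inversions.
Count inversions — for each element, later elements that are smaller:
13: 11, 10, 9, 8 → 4
11: 10, 9, 8 → 3
10: 9, 8 → 2
9: 8 → 1
8: none → 0
Total inversions: 4 + 3 + 2 + 1 + 0 = 10

10 adjacent swaps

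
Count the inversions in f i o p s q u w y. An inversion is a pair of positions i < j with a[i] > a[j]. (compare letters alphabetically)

For each element, count later entries that are smaller:
f → none → 0
i → none → 0
o → none → 0
p → none → 0
s → q → 1
q → none → 0
u → none → 0
w → none → 0
y → none → 0
Sum: 0 + 0 + 0 + 0 + 1 + 0 + 0 + 0 + 0 = 1

1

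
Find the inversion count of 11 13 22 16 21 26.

For each element, count later entries that are smaller:
11 → none → 0
13 → none → 0
22 → 16, 21 → 2
16 → none → 0
21 → none → 0
26 → none → 0
Sum: 0 + 0 + 2 + 0 + 0 + 0 = 2

2 out-of-order pairs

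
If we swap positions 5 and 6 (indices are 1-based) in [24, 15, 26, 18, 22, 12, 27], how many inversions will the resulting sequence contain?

Positions 5 and 6 hold 22 and 12; after swapping, the array is [24, 15, 26, 18, 12, 22, 27].
Sweep left to right; for each value list the smaller values that follow it:
24: 4
15: 1
26: 3
18: 1
12: 0
22: 0
27: 0
Sum: 4 + 1 + 3 + 1 + 0 + 0 + 0 = 9

There are 9 inversions.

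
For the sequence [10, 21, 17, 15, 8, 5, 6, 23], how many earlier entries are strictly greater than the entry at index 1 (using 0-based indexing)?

The element at index 1 is 21.
Elements before it: 10
None of them are larger than 21.

0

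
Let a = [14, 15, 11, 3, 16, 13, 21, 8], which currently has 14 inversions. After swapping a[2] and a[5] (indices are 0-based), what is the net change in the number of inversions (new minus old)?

Positions 2 and 5 hold 11 and 13; after swapping, the array is [14, 15, 13, 3, 16, 11, 21, 8].
Count, for each position, how many later elements it exceeds:
14: 4
15: 4
13: 3
3: 0
16: 2
11: 1
21: 1
8: 0
Sum: 4 + 4 + 3 + 0 + 2 + 1 + 1 + 0 = 15
Change: 15 − 14 = +1

+1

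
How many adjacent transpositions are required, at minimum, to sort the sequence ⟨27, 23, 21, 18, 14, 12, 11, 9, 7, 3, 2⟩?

55

Minimum adjacent swaps = number of inversions (each swap of adjacent out-of-order elements removes one inversion and no swap can remove more).
Count inversions — for each element, later elements that are smaller:
27: 23, 21, 18, 14, 12, 11, 9, 7, 3, 2 → 10
23: 21, 18, 14, 12, 11, 9, 7, 3, 2 → 9
21: 18, 14, 12, 11, 9, 7, 3, 2 → 8
18: 14, 12, 11, 9, 7, 3, 2 → 7
14: 12, 11, 9, 7, 3, 2 → 6
12: 11, 9, 7, 3, 2 → 5
11: 9, 7, 3, 2 → 4
9: 7, 3, 2 → 3
7: 3, 2 → 2
3: 2 → 1
2: none → 0
Total inversions: 10 + 9 + 8 + 7 + 6 + 5 + 4 + 3 + 2 + 1 + 0 = 55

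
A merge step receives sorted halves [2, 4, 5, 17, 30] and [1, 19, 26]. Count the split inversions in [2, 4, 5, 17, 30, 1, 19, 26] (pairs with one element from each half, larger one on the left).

7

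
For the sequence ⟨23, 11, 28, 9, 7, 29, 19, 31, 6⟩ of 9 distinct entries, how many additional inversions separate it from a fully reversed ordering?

17

Maximum inversions for 9 distinct elements is C(9, 2) = 9·8/2 = 36.
Current inversions — for each element, count later smaller elements:
23: 5
11: 3
28: 4
9: 2
7: 1
29: 2
19: 1
31: 1
6: 0
Current total: 5 + 3 + 4 + 2 + 1 + 2 + 1 + 1 + 0 = 19
Shortfall: 36 − 19 = 17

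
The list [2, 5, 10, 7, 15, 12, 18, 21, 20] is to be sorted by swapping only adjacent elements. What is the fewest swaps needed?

3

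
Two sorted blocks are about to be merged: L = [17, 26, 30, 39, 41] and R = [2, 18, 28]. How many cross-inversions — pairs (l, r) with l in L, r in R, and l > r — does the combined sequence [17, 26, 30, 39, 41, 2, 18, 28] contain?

Split inversions: 12

Count, for every r in R, how many entries of L exceed r:
r = 2: 17, 26, 30, 39, 41 → 5
r = 18: 26, 30, 39, 41 → 4
r = 28: 30, 39, 41 → 3
Cross-inversions: 5 + 4 + 3 = 12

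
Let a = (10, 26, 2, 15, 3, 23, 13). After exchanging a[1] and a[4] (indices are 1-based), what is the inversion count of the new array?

11

Positions 1 and 4 hold 10 and 15; after swapping, the array is [15, 26, 2, 10, 3, 23, 13].
Count, for each position, how many later elements it exceeds:
15: 4
26: 5
2: 0
10: 1
3: 0
23: 1
13: 0
Sum: 4 + 5 + 0 + 1 + 0 + 1 + 0 = 11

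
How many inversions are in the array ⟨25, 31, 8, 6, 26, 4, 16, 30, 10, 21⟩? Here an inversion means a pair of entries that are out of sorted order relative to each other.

For each element, count later entries that are smaller:
25 → 8, 6, 4, 16, 10, 21 → 6
31 → 8, 6, 26, 4, 16, 30, 10, 21 → 8
8 → 6, 4 → 2
6 → 4 → 1
26 → 4, 16, 10, 21 → 4
4 → none → 0
16 → 10 → 1
30 → 10, 21 → 2
10 → none → 0
21 → none → 0
Sum: 6 + 8 + 2 + 1 + 4 + 0 + 1 + 2 + 0 + 0 = 24

24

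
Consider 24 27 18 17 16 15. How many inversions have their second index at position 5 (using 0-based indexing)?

The element at index 5 is 15.
Elements before it: 24, 27, 18, 17, 16
Those larger than 15: 24, 27, 18, 17, 16

5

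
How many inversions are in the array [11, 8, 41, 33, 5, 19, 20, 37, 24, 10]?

Element-by-element contributions:
11 → 8, 5, 10 → 3
8 → 5 → 1
41 → 33, 5, 19, 20, 37, 24, 10 → 7
33 → 5, 19, 20, 24, 10 → 5
5 → none → 0
19 → 10 → 1
20 → 10 → 1
37 → 24, 10 → 2
24 → 10 → 1
10 → none → 0
Sum: 3 + 1 + 7 + 5 + 0 + 1 + 1 + 2 + 1 + 0 = 21

21 inversions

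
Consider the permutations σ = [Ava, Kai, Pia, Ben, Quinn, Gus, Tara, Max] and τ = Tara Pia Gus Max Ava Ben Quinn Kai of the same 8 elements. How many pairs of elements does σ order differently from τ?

There are 18 discordant pairs.

Assign each item its position (1..8) in the first ordering, then rewrite the second ordering as that position sequence:
positions: Ava→1, Kai→2, Pia→3, Ben→4, Quinn→5, Gus→6, Tara→7, Max→8
second ordering as positions: [7, 3, 6, 8, 1, 4, 5, 2]
Discordant pairs = inversions in this position sequence.
7: 3, 6, 1, 4, 5, 2 → 6
3: 1, 2 → 2
6: 1, 4, 5, 2 → 4
8: 1, 4, 5, 2 → 4
1: 0
4: 2 → 1
5: 2 → 1
2: 0
Total: 6 + 2 + 4 + 4 + 0 + 1 + 1 + 0 = 18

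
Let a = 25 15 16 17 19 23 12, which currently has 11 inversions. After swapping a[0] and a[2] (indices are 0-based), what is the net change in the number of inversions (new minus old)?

-1

Positions 0 and 2 hold 25 and 16; after swapping, the array is [16, 15, 25, 17, 19, 23, 12].
Element-by-element contributions:
16 → 15, 12 → 2
15 → 12 → 1
25 → 17, 19, 23, 12 → 4
17 → 12 → 1
19 → 12 → 1
23 → 12 → 1
12 → none → 0
Sum: 2 + 1 + 4 + 1 + 1 + 1 + 0 = 10
Change: 10 − 11 = -1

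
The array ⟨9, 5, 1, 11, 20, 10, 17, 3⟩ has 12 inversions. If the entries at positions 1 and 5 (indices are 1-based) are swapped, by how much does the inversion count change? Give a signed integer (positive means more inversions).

Positions 1 and 5 hold 9 and 20; after swapping, the array is [20, 5, 1, 11, 9, 10, 17, 3].
Element-by-element contributions:
20: 7
5: 2
1: 0
11: 3
9: 1
10: 1
17: 1
3: 0
Sum: 7 + 2 + 0 + 3 + 1 + 1 + 1 + 0 = 15
Change: 15 − 12 = +3

+3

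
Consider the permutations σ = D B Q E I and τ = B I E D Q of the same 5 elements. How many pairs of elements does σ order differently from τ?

6 discordant pairs

Assign each item its position (1..5) in the first ordering, then rewrite the second ordering as that position sequence:
positions: D→1, B→2, Q→3, E→4, I→5
second ordering as positions: [2, 5, 4, 1, 3]
Discordant pairs = inversions in this position sequence.
2: 1 → 1
5: 4, 1, 3 → 3
4: 1, 3 → 2
1: 0
3: 0
Total: 1 + 3 + 2 + 0 + 0 = 6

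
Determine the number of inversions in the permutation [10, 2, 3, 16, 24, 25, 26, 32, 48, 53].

There are 2 out-of-order pairs.

Sweep left to right; for each value list the smaller values that follow it:
10: 2
2: 0
3: 0
16: 0
24: 0
25: 0
26: 0
32: 0
48: 0
53: 0
Sum: 2 + 0 + 0 + 0 + 0 + 0 + 0 + 0 + 0 + 0 = 2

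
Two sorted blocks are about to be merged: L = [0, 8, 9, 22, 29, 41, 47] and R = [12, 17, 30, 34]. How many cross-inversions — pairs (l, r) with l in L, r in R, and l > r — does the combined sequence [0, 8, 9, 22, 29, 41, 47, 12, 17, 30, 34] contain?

Take each right-half value and tally the left-half values above it:
r = 12: 22, 29, 41, 47 → 4
r = 17: 22, 29, 41, 47 → 4
r = 30: 41, 47 → 2
r = 34: 41, 47 → 2
Cross-inversions: 4 + 4 + 2 + 2 = 12

12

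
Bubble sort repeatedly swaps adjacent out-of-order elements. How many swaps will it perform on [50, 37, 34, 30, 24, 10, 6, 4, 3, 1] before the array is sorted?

45 swaps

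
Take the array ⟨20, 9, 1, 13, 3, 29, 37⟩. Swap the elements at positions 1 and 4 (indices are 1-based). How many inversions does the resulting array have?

6

Positions 1 and 4 hold 20 and 13; after swapping, the array is [13, 9, 1, 20, 3, 29, 37].
Element-by-element contributions:
13 → 9, 1, 3 → 3
9 → 1, 3 → 2
1 → none → 0
20 → 3 → 1
3 → none → 0
29 → none → 0
37 → none → 0
Sum: 3 + 2 + 0 + 1 + 0 + 0 + 0 = 6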